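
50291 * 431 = 21675421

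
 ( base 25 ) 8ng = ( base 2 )1010111010111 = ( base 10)5591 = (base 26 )871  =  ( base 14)2075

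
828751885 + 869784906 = 1698536791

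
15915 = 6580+9335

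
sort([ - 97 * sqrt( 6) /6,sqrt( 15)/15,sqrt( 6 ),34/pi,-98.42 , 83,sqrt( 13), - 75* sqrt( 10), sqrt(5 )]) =[  -  75*sqrt(10), - 98.42,  -  97*sqrt( 6 ) /6,sqrt( 15 ) /15,sqrt( 5 ) , sqrt( 6), sqrt( 13 ),34/pi,83 ]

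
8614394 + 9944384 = 18558778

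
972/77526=54/4307 = 0.01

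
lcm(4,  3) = 12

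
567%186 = 9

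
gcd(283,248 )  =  1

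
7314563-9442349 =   -  2127786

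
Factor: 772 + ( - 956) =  - 184= - 2^3*23^1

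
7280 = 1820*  4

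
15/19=15/19 =0.79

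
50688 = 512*99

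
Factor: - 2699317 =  - 41^1*65837^1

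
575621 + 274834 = 850455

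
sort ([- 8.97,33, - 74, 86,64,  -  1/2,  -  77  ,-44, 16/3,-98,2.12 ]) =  [-98,  -  77 , - 74,-44 , - 8.97, - 1/2,2.12,  16/3,33,64 , 86]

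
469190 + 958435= 1427625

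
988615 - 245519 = 743096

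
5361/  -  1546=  - 4+ 823/1546  =  -3.47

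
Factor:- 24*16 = -2^7 * 3^1 =- 384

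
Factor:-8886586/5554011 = -2^1*3^( -1)* 29^1*37^1 *41^1*101^1* 1851337^(-1)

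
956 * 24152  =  23089312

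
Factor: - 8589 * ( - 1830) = 15717870 = 2^1*3^2*5^1*7^1*61^1 * 409^1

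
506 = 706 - 200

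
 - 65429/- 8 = 8178+5/8 = 8178.62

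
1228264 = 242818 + 985446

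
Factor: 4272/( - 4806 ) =-2^3*3^( - 2 ) = - 8/9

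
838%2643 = 838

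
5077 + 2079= 7156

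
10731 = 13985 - 3254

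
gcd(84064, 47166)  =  2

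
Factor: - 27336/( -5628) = 34/7 = 2^1*7^(  -  1)*17^1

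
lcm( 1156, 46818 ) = 93636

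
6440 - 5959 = 481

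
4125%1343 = 96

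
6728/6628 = 1+25/1657 = 1.02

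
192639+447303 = 639942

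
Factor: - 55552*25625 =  - 1423520000= - 2^8*5^4*7^1*31^1*41^1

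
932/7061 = 932/7061 = 0.13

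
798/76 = 21/2 = 10.50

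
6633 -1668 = 4965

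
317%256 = 61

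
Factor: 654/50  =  3^1*5^ ( - 2)*109^1 =327/25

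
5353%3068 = 2285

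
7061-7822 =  - 761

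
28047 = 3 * 9349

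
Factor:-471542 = -2^1 * 19^1*12409^1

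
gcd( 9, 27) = 9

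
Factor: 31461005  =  5^1*6292201^1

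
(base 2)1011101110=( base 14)3b8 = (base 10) 750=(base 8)1356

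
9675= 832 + 8843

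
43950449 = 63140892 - 19190443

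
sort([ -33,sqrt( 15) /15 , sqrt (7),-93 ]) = [  -  93, - 33, sqrt( 15 )/15, sqrt( 7 )]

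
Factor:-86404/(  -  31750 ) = 43202/15875=2^1* 5^( - 3) * 127^( - 1 ) * 21601^1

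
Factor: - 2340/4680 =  - 1/2 = -  2^ ( - 1)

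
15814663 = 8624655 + 7190008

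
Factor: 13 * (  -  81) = -1053 = -3^4  *  13^1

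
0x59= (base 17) 54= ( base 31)2r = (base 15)5e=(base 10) 89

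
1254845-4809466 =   -  3554621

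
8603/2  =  4301 + 1/2 = 4301.50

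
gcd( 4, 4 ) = 4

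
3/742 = 3/742 =0.00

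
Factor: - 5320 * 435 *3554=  -8224666800 =- 2^4* 3^1  *  5^2 * 7^1*19^1* 29^1*1777^1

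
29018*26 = 754468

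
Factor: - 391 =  - 17^1*23^1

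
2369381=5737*413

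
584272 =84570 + 499702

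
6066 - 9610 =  - 3544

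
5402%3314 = 2088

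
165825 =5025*33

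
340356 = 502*678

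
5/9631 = 5/9631=0.00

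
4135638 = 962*4299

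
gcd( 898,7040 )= 2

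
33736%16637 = 462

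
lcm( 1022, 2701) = 37814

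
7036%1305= 511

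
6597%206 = 5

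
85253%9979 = 5421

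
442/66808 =221/33404  =  0.01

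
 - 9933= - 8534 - 1399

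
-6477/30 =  - 216  +  1/10 = - 215.90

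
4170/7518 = 695/1253 = 0.55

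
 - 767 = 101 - 868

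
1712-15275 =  - 13563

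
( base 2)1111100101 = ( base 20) 29H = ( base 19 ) 2e9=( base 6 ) 4341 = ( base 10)997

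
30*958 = 28740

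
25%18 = 7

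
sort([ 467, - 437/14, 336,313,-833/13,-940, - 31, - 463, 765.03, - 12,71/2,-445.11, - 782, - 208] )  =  [ - 940, - 782, - 463, - 445.11, - 208, -833/13  , - 437/14,- 31, - 12, 71/2,313, 336,467,765.03 ] 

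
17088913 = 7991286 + 9097627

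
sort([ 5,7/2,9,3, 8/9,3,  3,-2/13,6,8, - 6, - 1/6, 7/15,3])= [ - 6 , - 1/6, - 2/13, 7/15, 8/9,  3, 3, 3,3, 7/2,5, 6,8,9]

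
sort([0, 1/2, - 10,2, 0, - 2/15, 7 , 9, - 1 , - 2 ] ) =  [ -10, - 2, - 1 , - 2/15,0,0, 1/2,2,7,9]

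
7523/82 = 91+61/82 = 91.74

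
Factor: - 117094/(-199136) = 2^( - 4)*7^( -2)*461^1 = 461/784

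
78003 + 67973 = 145976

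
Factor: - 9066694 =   -  2^1*7^1*13^1*31^1*1607^1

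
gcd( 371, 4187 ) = 53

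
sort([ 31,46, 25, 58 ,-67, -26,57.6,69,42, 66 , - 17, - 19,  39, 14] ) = [ - 67, - 26,-19,-17,14,25,31,39,42,46, 57.6,58,66,  69]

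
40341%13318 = 387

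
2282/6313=2282/6313 = 0.36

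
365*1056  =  385440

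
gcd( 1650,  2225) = 25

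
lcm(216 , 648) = 648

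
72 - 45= 27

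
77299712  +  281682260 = 358981972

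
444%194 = 56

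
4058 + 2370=6428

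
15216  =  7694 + 7522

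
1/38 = 1/38 =0.03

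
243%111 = 21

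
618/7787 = 618/7787  =  0.08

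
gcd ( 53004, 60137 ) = 7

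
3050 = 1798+1252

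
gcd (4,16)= 4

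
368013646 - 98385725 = 269627921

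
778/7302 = 389/3651 = 0.11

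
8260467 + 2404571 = 10665038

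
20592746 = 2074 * 9929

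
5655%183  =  165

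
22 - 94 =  - 72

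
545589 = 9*60621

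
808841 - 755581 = 53260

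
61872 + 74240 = 136112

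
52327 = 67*781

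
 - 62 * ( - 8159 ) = 505858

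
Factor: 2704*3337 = 9023248 = 2^4*13^2*47^1*71^1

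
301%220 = 81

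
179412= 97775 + 81637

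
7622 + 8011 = 15633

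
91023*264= 24030072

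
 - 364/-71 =364/71  =  5.13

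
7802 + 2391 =10193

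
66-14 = 52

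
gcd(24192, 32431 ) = 7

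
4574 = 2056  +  2518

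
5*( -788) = - 3940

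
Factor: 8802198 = 2^1 * 3^2 * 489011^1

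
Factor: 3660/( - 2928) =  - 2^( - 2)*5^1 = - 5/4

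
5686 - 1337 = 4349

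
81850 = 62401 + 19449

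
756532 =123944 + 632588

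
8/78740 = 2/19685 = 0.00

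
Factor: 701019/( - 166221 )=- 23^(-1 )*  97^1 = -97/23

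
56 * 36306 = 2033136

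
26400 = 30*880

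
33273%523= 324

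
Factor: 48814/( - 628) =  - 2^( - 1)*157^(  -  1)*24407^1 = -  24407/314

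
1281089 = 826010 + 455079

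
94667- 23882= 70785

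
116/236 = 29/59 = 0.49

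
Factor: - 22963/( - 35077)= 7^( - 1 )* 5011^(-1)*22963^1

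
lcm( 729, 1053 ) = 9477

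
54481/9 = 54481/9 = 6053.44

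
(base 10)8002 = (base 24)DLA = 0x1f42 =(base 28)A5M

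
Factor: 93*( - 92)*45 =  - 385020  =  - 2^2*3^3 *5^1 * 23^1*31^1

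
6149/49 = 6149/49 = 125.49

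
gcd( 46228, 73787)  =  889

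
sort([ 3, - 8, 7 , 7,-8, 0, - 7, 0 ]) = [ - 8, - 8,-7, 0 , 0, 3,7,7 ] 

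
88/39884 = 22/9971 = 0.00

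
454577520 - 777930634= -323353114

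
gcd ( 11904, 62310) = 186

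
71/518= 71/518 = 0.14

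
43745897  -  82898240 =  - 39152343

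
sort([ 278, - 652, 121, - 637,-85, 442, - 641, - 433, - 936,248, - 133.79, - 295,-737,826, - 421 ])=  [ - 936 , - 737, - 652,-641, - 637,  -  433, - 421, -295, - 133.79,-85, 121,248,278, 442,826 ] 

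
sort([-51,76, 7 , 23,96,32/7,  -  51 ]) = [- 51, - 51,32/7,7,  23,76  ,  96 ] 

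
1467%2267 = 1467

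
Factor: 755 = 5^1*151^1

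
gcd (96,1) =1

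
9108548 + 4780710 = 13889258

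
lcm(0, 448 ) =0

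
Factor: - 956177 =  - 956177^1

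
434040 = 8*54255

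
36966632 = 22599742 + 14366890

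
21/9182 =21/9182 = 0.00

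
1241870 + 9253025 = 10494895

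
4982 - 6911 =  - 1929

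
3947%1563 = 821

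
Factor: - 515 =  - 5^1*103^1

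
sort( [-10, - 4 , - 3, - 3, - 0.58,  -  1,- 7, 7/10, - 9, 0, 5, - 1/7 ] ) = [ - 10, - 9, - 7, - 4, - 3, - 3, - 1, - 0.58, - 1/7, 0,7/10, 5]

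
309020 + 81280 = 390300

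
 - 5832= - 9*648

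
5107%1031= 983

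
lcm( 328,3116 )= 6232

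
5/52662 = 5/52662 = 0.00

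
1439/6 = 1439/6 = 239.83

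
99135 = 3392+95743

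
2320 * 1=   2320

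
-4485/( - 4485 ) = 1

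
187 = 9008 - 8821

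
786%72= 66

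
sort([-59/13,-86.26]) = [-86.26,-59/13 ] 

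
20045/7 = 2863 + 4/7 = 2863.57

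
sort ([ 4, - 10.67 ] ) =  [ - 10.67, 4]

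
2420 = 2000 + 420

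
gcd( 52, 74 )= 2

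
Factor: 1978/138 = 3^(-1)*43^1 = 43/3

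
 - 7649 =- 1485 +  - 6164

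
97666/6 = 16277 + 2/3  =  16277.67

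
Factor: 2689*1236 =3323604= 2^2*3^1*103^1*2689^1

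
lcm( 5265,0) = 0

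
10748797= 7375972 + 3372825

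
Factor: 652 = 2^2 * 163^1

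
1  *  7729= 7729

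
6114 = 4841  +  1273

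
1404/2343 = 468/781 = 0.60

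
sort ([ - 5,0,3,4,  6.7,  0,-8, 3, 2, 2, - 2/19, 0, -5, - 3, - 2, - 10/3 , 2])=[ -8 , - 5  ,-5,-10/3, - 3, - 2, - 2/19 , 0,0,0,2 , 2, 2, 3,3,4,6.7] 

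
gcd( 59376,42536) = 8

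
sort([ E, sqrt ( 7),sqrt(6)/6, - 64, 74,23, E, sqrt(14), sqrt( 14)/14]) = [ - 64, sqrt(14)/14, sqrt( 6 )/6 , sqrt( 7) , E,E, sqrt(14),23,74 ]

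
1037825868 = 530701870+507123998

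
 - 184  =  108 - 292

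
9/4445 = 9/4445 = 0.00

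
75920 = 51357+24563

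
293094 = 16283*18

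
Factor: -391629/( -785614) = 2^( - 1)*3^1 * 7^1*17^1 * 1097^1*392807^( - 1 ) 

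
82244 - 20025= 62219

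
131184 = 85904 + 45280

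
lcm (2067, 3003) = 159159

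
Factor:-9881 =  - 41^1*241^1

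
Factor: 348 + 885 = 3^2 * 137^1 = 1233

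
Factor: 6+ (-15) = - 3^2=- 9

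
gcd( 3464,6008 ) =8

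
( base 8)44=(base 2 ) 100100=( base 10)36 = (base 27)19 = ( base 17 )22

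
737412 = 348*2119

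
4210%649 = 316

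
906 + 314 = 1220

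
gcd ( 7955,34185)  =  215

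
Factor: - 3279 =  - 3^1 * 1093^1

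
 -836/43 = -20 + 24/43 =- 19.44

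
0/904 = 0= 0.00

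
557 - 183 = 374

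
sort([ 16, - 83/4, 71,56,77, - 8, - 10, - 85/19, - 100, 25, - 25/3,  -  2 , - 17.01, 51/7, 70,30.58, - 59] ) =[ -100, - 59, - 83/4, - 17.01, - 10,- 25/3  , - 8, - 85/19, - 2,51/7, 16, 25, 30.58, 56, 70,71,77 ] 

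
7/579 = 7/579 =0.01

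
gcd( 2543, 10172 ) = 2543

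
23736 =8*2967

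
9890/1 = 9890 = 9890.00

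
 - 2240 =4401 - 6641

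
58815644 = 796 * 73889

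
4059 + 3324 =7383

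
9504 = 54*176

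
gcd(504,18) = 18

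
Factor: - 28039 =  - 11^1*2549^1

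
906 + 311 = 1217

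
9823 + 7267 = 17090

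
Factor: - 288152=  - 2^3*181^1*199^1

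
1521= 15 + 1506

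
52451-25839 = 26612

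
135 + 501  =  636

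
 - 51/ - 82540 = 51/82540 = 0.00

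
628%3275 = 628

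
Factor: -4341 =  - 3^1*1447^1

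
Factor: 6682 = 2^1 * 13^1*257^1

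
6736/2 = 3368= 3368.00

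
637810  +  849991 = 1487801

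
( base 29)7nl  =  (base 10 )6575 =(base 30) 795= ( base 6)50235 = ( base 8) 14657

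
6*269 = 1614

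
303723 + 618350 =922073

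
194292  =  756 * 257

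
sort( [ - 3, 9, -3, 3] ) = [ - 3, - 3, 3, 9] 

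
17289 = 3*5763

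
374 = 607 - 233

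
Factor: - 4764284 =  - 2^2*7^1*17^1*10009^1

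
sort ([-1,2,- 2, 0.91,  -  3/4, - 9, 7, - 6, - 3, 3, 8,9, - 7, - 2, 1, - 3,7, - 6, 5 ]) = [-9 ,-7, - 6, - 6  ,-3, - 3, - 2,  -  2,-1,  -  3/4, 0.91, 1, 2,3,  5, 7, 7 , 8,9] 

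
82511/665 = 82511/665 = 124.08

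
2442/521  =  2442/521 =4.69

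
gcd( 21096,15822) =5274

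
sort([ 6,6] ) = [ 6,6 ] 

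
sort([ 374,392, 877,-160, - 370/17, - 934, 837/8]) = [ - 934,  -  160, - 370/17,  837/8,374 , 392, 877 ]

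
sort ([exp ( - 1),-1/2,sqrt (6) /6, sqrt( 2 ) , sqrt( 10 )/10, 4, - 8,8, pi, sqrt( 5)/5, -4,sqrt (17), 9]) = [ - 8, - 4,-1/2,sqrt (10 ) /10,exp( - 1),sqrt( 6 ) /6, sqrt( 5)/5, sqrt(2 ) , pi,4,sqrt ( 17),8,9]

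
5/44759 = 5/44759 = 0.00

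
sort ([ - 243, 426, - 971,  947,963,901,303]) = [ - 971,  -  243, 303, 426, 901, 947,963] 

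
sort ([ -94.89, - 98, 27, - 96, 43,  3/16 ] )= [  -  98, - 96,-94.89,3/16, 27,  43]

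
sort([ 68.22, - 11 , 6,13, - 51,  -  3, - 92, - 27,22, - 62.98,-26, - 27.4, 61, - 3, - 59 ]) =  [-92, - 62.98, - 59, - 51,  -  27.4, - 27 , -26, - 11 , - 3, - 3  ,  6, 13,22,61,68.22 ] 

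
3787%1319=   1149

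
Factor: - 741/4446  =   - 1/6 = -2^( - 1)*3^( - 1 )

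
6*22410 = 134460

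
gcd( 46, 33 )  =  1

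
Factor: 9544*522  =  2^4*3^2*29^1*1193^1 = 4981968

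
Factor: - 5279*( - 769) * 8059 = 769^1*5279^1*8059^1 = 32715921509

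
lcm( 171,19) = 171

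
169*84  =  14196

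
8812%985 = 932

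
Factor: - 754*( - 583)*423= 2^1*3^2 *11^1*13^1*29^1*47^1*53^1 = 185943186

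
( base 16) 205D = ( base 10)8285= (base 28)AFP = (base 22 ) H2D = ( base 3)102100212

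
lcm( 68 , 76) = 1292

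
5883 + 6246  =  12129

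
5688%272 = 248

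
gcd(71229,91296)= 3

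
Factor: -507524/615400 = -701/850= - 2^( - 1 )*5^( - 2) * 17^(- 1 )*701^1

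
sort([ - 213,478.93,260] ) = [ - 213,260,  478.93 ] 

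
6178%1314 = 922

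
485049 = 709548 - 224499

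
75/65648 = 75/65648 = 0.00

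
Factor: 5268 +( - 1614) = 2^1*3^2* 7^1 * 29^1 = 3654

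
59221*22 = 1302862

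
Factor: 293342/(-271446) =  - 3^(-1)*281^( - 1)*911^1 = -  911/843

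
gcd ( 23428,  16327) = 1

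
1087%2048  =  1087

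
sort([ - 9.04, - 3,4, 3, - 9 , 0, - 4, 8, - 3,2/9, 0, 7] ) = [  -  9.04,-9 , - 4  ,  -  3, - 3, 0, 0,  2/9, 3, 4, 7,8 ] 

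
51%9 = 6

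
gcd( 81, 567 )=81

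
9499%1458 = 751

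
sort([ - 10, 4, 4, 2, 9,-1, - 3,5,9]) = [- 10, - 3 ,  -  1,2, 4, 4,5, 9,9 ] 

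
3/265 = 3/265 = 0.01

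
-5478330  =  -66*83005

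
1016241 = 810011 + 206230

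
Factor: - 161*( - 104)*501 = 8388744 =2^3*3^1*7^1 * 13^1*23^1*167^1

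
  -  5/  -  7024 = 5/7024 = 0.00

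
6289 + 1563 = 7852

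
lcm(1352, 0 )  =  0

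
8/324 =2/81 = 0.02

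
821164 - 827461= - 6297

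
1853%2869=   1853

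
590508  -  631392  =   - 40884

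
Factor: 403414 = 2^1*11^2*1667^1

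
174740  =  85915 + 88825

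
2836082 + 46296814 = 49132896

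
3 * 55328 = 165984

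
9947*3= 29841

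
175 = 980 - 805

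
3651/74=49 + 25/74 = 49.34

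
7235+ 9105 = 16340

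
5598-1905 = 3693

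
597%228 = 141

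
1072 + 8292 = 9364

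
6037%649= 196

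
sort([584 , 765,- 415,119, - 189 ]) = [ - 415,-189, 119, 584, 765 ]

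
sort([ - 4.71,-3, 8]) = [-4.71 , - 3, 8] 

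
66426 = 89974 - 23548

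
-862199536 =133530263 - 995729799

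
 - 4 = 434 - 438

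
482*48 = 23136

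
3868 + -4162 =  -294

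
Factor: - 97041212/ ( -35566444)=269^1*90187^1*8891611^( - 1 ) = 24260303/8891611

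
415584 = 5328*78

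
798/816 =133/136 = 0.98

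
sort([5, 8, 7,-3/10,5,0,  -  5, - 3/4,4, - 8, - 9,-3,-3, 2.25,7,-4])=[  -  9 , - 8, - 5 , - 4,  -  3, - 3, - 3/4, - 3/10, 0, 2.25,  4, 5, 5, 7, 7,8]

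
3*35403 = 106209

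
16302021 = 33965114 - 17663093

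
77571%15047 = 2336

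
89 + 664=753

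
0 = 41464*0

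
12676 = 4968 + 7708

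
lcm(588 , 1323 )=5292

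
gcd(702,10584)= 54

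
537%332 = 205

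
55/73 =55/73 = 0.75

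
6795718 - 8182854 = -1387136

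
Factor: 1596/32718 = 2/41 = 2^1*41^(- 1)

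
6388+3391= 9779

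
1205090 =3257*370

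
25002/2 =12501=12501.00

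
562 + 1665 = 2227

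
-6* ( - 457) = 2742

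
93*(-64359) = -5985387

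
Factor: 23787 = 3^3*881^1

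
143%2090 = 143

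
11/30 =11/30 = 0.37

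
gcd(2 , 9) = 1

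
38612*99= 3822588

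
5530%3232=2298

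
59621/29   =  59621/29 = 2055.90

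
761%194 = 179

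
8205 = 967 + 7238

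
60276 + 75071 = 135347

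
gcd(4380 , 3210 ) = 30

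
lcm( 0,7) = 0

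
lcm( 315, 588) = 8820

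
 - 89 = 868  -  957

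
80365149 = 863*93123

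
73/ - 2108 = -73/2108 = - 0.03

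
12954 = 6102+6852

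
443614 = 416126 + 27488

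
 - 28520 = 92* (-310)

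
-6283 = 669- 6952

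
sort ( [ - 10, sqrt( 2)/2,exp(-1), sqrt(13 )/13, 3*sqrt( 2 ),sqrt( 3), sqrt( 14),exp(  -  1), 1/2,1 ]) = [-10,sqrt( 13) /13, exp( - 1),exp( - 1),1/2,sqrt(2) /2,1,  sqrt( 3 ),sqrt( 14),3*sqrt(2)]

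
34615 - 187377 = - 152762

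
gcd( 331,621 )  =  1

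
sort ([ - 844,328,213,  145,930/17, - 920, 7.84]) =[- 920, - 844, 7.84,930/17, 145,213,328 ] 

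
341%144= 53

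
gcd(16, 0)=16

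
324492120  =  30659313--293832807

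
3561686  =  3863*922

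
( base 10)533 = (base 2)1000010101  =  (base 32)GL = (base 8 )1025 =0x215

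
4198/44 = 95 + 9/22 = 95.41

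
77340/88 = 878+ 19/22 = 878.86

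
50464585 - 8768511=41696074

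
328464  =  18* 18248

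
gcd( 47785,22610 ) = 95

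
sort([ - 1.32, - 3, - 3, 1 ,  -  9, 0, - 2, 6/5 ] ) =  [ - 9, - 3, - 3, - 2 ,  -  1.32, 0,1, 6/5]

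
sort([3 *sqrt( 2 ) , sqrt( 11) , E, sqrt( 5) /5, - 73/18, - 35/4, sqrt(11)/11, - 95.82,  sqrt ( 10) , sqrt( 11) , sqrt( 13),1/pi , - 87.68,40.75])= [  -  95.82, - 87.68, - 35/4, - 73/18,sqrt ( 11) /11,  1/pi,sqrt (5 ) /5, E,  sqrt( 10), sqrt( 11), sqrt ( 11),  sqrt( 13 ) , 3*sqrt(2),40.75 ] 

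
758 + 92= 850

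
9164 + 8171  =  17335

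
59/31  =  1 + 28/31 = 1.90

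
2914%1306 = 302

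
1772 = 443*4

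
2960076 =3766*786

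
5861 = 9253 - 3392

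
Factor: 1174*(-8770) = -2^2*5^1 * 587^1*877^1 = -10295980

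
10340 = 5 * 2068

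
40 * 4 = 160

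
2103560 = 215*9784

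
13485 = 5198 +8287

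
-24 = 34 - 58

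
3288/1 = 3288 = 3288.00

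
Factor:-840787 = -41^1* 20507^1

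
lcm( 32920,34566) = 691320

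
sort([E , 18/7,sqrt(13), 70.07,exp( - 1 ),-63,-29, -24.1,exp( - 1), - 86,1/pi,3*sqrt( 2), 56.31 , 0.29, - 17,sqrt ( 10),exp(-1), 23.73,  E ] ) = [ - 86, - 63,-29, - 24.1, - 17,0.29, 1/pi,  exp(-1 ),exp( - 1 ),exp( - 1),18/7,E, E,sqrt( 10)  ,  sqrt( 13 ), 3 * sqrt( 2 ),23.73,  56.31,70.07 ]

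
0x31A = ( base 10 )794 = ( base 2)1100011010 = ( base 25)16J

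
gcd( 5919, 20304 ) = 3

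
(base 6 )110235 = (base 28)bjb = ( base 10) 9167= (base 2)10001111001111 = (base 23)H7D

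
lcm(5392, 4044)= 16176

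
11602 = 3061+8541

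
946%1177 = 946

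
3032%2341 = 691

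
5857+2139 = 7996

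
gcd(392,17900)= 4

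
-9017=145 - 9162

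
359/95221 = 359/95221 = 0.00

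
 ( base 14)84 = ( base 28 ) 44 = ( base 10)116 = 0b1110100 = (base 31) 3N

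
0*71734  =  0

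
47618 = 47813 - 195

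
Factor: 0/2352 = 0^1  =  0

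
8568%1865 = 1108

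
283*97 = 27451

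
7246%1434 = 76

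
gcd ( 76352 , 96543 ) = 1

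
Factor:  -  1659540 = - 2^2*3^1 * 5^1*17^1*1627^1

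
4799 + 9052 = 13851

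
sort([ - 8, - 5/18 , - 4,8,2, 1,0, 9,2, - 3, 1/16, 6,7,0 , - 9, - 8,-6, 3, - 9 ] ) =[ - 9, - 9,-8,-8, - 6 , - 4, - 3,-5/18 , 0, 0, 1/16 , 1, 2, 2,3,  6 , 7 , 8,9 ]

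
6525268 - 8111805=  - 1586537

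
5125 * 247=1265875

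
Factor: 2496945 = 3^1*5^1*11^1*37^1 * 409^1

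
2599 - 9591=  -  6992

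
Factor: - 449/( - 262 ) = 2^(-1)*131^(  -  1 )*449^1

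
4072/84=1018/21 = 48.48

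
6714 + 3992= 10706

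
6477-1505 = 4972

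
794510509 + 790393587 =1584904096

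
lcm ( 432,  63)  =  3024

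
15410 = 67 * 230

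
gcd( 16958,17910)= 2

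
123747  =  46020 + 77727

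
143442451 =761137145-617694694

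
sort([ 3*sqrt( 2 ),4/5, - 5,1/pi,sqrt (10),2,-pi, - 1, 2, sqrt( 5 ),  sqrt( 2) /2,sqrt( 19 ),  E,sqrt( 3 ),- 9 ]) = [ - 9, - 5 ,-pi,  -  1,1/pi,sqrt( 2)/2, 4/5,sqrt( 3 ) , 2,2,sqrt(5), E,sqrt( 10 ),3*sqrt(2), sqrt( 19 )] 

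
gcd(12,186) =6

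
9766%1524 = 622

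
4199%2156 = 2043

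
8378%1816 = 1114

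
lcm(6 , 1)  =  6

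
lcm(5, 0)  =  0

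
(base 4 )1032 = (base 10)78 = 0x4e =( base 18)46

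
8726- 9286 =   -  560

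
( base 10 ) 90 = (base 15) 60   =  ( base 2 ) 1011010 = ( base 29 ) 33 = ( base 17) 55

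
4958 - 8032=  -3074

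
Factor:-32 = -2^5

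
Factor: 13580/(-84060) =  - 679/4203 = - 3^( - 2)*7^1* 97^1*467^ (-1)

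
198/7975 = 18/725= 0.02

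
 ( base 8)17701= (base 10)8129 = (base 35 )6m9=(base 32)7U1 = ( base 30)90T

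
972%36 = 0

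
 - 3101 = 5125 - 8226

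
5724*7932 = 45402768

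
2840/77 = 36 + 68/77=36.88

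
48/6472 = 6/809 = 0.01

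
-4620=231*(-20 ) 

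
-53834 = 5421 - 59255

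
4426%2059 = 308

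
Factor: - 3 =-3^1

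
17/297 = 17/297 = 0.06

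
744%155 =124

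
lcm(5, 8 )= 40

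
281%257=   24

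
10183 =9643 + 540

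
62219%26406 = 9407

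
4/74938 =2/37469=0.00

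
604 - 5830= - 5226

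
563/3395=563/3395 = 0.17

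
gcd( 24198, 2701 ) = 37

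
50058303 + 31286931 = 81345234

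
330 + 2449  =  2779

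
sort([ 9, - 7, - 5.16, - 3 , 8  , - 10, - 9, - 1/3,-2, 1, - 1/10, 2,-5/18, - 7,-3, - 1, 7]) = [ - 10,  -  9, - 7, - 7, - 5.16 , - 3 ,-3, - 2, - 1, - 1/3 ,  -  5/18, - 1/10 , 1,2,7,8,  9]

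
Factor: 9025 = 5^2*19^2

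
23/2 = 23/2 = 11.50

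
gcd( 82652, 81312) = 4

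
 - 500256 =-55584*9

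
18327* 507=9291789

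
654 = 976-322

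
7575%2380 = 435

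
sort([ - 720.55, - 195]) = [ - 720.55, - 195]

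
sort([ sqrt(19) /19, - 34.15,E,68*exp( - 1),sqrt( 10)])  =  [ - 34.15,sqrt(19)/19,E,sqrt(10),68*exp ( - 1) ] 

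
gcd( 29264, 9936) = 16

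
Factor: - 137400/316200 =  - 17^(  -  1)*31^ ( - 1)*229^1 = -229/527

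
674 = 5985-5311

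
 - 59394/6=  - 9899=- 9899.00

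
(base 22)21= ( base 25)1K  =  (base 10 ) 45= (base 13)36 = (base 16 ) 2D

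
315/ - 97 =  - 4 + 73/97 = - 3.25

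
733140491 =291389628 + 441750863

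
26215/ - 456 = -58 + 233/456 = - 57.49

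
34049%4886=4733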